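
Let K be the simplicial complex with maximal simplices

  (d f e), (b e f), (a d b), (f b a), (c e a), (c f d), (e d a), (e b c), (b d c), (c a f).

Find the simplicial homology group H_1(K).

K has 6 vertices, 15 edges, 10 triangles.
rank ∂_1 = 5, rank ∂_2 = 10 ⇒ b_1 = 15 − 5 − 10 = 0; ∂_2 has invariant factor(s) [2] giving torsion. So H_1 ≅ Z_2.

H_1 ≅ Z_2.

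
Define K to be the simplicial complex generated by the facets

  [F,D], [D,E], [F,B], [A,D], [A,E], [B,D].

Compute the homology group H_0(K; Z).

H_0 = Z.

Fix the vertex order A < B < D < E < F and write every simplex with vertices in increasing order. Then dim K = 1 and the simplices of K are:

  0-simplices (5): A, B, D, E, F
  1-simplices (6): AD, AE, BD, BF, DE, DF

giving chain groups C_0 ≅ Z^5, C_1 ≅ Z^6.

∂_1: C_1 → C_0 sends each edge [p,q] (with p < q) to q − p.
The 5×6 boundary matrix has rank 4 and Smith normal form diag(1,1,1,1).

Now H_k = ker ∂_k / im ∂_{k+1}, so:

  H_0: rank C_0 − rank ∂_1 = 5 − 4 = 1, and the invariant factors of ∂_1 are all 1, so H_0 = Z.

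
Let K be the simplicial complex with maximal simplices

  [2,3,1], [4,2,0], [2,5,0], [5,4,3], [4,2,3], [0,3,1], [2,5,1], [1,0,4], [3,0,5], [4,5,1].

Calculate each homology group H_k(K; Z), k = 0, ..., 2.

H_0 ≅ Z,  H_1 ≅ Z/2,  H_2 = 0.

We work with the vertex ordering 0 < 1 < 2 < 3 < 4 < 5. The simplices of K, each written with vertices in increasing order, are:

  0-simplices (6): [0], [1], [2], [3], [4], [5]
  1-simplices (15): [0,1], [0,2], [0,3], [0,4], [0,5], [1,2], [1,3], [1,4], [1,5], [2,3], [2,4], [2,5], [3,4], [3,5], [4,5]
  2-simplices (10): [0,1,3], [0,1,4], [0,2,4], [0,2,5], [0,3,5], [1,2,3], [1,2,5], [1,4,5], [2,3,4], [3,4,5]

giving chain groups C_0 ≅ Z^6, C_1 ≅ Z^15, C_2 ≅ Z^10.

∂_1: C_1 → C_0 is given by ∂[p,q] = [q] − [p].
The 6×15 boundary matrix has rank 5 and Smith normal form diag(1,1,1,1,1).

∂_2: C_2 → C_1 maps a triangle to the signed sum of its edges. For instance
  ∂[1,4,5] = [4,5] − [1,5] + [1,4],
  ∂[0,1,3] = [1,3] − [0,3] + [0,1].
The 15×10 boundary matrix has rank 10 and Smith normal form diag(1,1,1,1,1,1,1,1,1,2).

Reading off H_k = ker ∂_k / im ∂_{k+1}:

  H_0: rank C_0 − rank ∂_1 = 6 − 5 = 1, and the invariant factors of ∂_1 are all 1, so H_0 = Z.
  H_1: rank ker ∂_1 − rank ∂_2 = (15 − 5) − 10 = 0, and ∂_2 has invariant factor 2 > 1, so H_1 = Z/2.
  H_2: rank ker ∂_2 − rank ∂_3 = (10 − 10) − 0 = 0, and there is no ∂_3, so H_2 = 0.

As a check, the Euler characteristic is 6 − 15 + 10 = 1, which agrees with 1 − 0 + 0 = 1.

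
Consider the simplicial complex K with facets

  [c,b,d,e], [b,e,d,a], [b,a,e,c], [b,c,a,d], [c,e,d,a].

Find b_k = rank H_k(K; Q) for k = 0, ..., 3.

b_0 = 1, b_1 = 0, b_2 = 0, b_3 = 1.

Take the total order a < b < c < d < e on the vertex set. Then K (dimension 3) consists of the simplices:

  0-simplices (5): a, b, c, d, e
  1-simplices (10): ab, ac, ad, ae, bc, bd, be, cd, ce, de
  2-simplices (10): abc, abd, abe, acd, ace, ade, bcd, bce, bde, cde
  3-simplices (5): abcd, abce, abde, acde, bcde

giving chain groups C_0 ≅ Z^5, C_1 ≅ Z^10, C_2 ≅ Z^10, C_3 ≅ Z^5.

∂_1: C_1 → C_0 is given by ∂[p,q] = [q] − [p]. For instance
  ∂ab = b − a.
The resulting 5×10 matrix has rank 4, and its Smith normal form has invariant factors (1,1,1,1).

The boundary map ∂_2: C_2 → C_1 maps a triangle to the signed sum of its edges. For instance
  ∂abc = bc − ac + ab,
  ∂abe = be − ae + ab.
The resulting 10×10 matrix has rank 6, and its Smith normal form has invariant factors (1,1,1,1,1,1).

The boundary map ∂_3: C_3 → C_2 sends each 3-simplex σ to the alternating sum Σ_i (−1)^i (σ with its i-th vertex removed). For instance
  ∂abcd = bcd − acd + abd − abc,
  ∂abde = bde − ade + abe − abd.
The resulting 10×5 matrix has rank 4, and its Smith normal form has invariant factors (1,1,1,1).

Reading off H_k = ker ∂_k / im ∂_{k+1}:

  H_0: rank C_0 − rank ∂_1 = 5 − 4 = 1, and the invariant factors of ∂_1 are all 1, so H_0 = Z.
  H_1: rank ker ∂_1 − rank ∂_2 = (10 − 4) − 6 = 0, and the invariant factors of ∂_2 are all 1, so H_1 = 0.
  H_2: rank ker ∂_2 − rank ∂_3 = (10 − 6) − 4 = 0, and the invariant factors of ∂_3 are all 1, so H_2 = 0.
  H_3: rank ker ∂_3 − rank ∂_4 = (5 − 4) − 0 = 1, and there is no ∂_4, so H_3 = Z.

Hence the Betti numbers are b_0 = 1, b_1 = 0, b_2 = 0, b_3 = 1.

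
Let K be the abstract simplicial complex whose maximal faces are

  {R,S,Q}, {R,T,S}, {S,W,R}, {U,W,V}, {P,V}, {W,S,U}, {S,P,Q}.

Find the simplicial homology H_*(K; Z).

Take the total order P < Q < R < S < T < U < V < W on the vertex set. Then K (dimension 2) consists of the simplices:

  0-simplices (8): P, Q, R, S, T, U, V, W
  1-simplices (14): PQ, PS, PV, QR, QS, RS, RT, RW, ST, SU, SW, UV, UW, VW
  2-simplices (6): PQS, QRS, RST, RSW, SUW, UVW

so the chain groups are C_0 ≅ Z^8, C_1 ≅ Z^14, C_2 ≅ Z^6.

Boundary ∂_1: C_1 → C_0 is given by ∂[p,q] = [q] − [p]. For instance
  ∂UW = W − U.
This gives a 8×14 integer matrix of rank 7; reducing to Smith normal form yields diagonal entries (1,1,1,1,1,1,1).

∂_2: C_2 → C_1 acts by ∂[p,q,r] = [q,r] − [p,r] + [p,q]. For instance
  ∂UVW = VW − UW + UV,
  ∂QRS = RS − QS + QR.
As a 14×6 matrix over Z this has rank 6, with invariant factors (1,1,1,1,1,1).

Reading off H_k = ker ∂_k / im ∂_{k+1}:

  H_0: rank C_0 − rank ∂_1 = 8 − 7 = 1, and the invariant factors of ∂_1 are all 1, so H_0 = Z.
  H_1: rank ker ∂_1 − rank ∂_2 = (14 − 7) − 6 = 1, and the invariant factors of ∂_2 are all 1, so H_1 = Z.
  H_2: rank ker ∂_2 − rank ∂_3 = (6 − 6) − 0 = 0, and there is no ∂_3, so H_2 = 0.

H_0 = Z,  H_1 = Z,  H_2 = 0.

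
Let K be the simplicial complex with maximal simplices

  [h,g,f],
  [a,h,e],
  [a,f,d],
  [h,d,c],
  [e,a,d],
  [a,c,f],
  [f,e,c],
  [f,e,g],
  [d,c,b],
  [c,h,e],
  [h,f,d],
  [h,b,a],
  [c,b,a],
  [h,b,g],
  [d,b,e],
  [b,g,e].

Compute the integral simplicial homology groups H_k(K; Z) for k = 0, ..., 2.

Order the vertices as a < b < c < d < e < f < g < h. Listing each simplex with vertices in this order, K has dimension 2 with simplices:

  0-simplices (8): a, b, c, d, e, f, g, h
  1-simplices (24): ab, ac, ad, ae, af, ah, bc, bd, be, bg, bh, cd, ce, cf, ch, de, df, dh, ef, eg, eh, fg, fh, gh
  2-simplices (16): abc, abh, acf, ade, adf, aeh, bcd, bde, beg, bgh, cdh, cef, ceh, dfh, efg, fgh

so the chain groups are C_0 ≅ Z^8, C_1 ≅ Z^24, C_2 ≅ Z^16.

∂_1: C_1 → C_0 is given by ∂[p,q] = [q] − [p]. For instance
  ∂ef = f − e.
The 8×24 boundary matrix has rank 7 and Smith normal form diag(1,1,1,1,1,1,1).

The boundary map ∂_2: C_2 → C_1 acts by ∂[p,q,r] = [q,r] − [p,r] + [p,q]. For instance
  ∂efg = fg − eg + ef,
  ∂abh = bh − ah + ab.
This gives a 24×16 integer matrix of rank 15; reducing to Smith normal form yields diagonal entries (1,1,1,1,1,1,1,1,1,1,1,1,1,1,1).

From H_k ≅ ker(∂_k) / im(∂_{k+1}) we obtain:

  H_0: rank C_0 − rank ∂_1 = 8 − 7 = 1, and the invariant factors of ∂_1 are all 1, so H_0 = Z.
  H_1: rank ker ∂_1 − rank ∂_2 = (24 − 7) − 15 = 2, and the invariant factors of ∂_2 are all 1, so H_1 = Z^2.
  H_2: rank ker ∂_2 − rank ∂_3 = (16 − 15) − 0 = 1, and there is no ∂_3, so H_2 = Z.

As a check, the Euler characteristic is 8 − 24 + 16 = 0, which agrees with 1 − 2 + 1 = 0.

H_0 = Z,  H_1 = Z^2,  H_2 = Z.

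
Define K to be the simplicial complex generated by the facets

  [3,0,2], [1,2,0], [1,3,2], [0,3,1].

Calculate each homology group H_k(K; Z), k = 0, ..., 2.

H_0 ≅ Z,  H_1 = 0,  H_2 ≅ Z.

Fix the vertex order 0 < 1 < 2 < 3 and write every simplex with vertices in increasing order. Then dim K = 2 and the simplices of K are:

  0-simplices (4): [0], [1], [2], [3]
  1-simplices (6): [0,1], [0,2], [0,3], [1,2], [1,3], [2,3]
  2-simplices (4): [0,1,2], [0,1,3], [0,2,3], [1,2,3]

so the chain groups are C_0 ≅ Z^4, C_1 ≅ Z^6, C_2 ≅ Z^4.

Boundary ∂_1: C_1 → C_0 maps an edge to its endpoints' difference, ∂[p,q] = q − p.
As a 4×6 matrix over Z this has rank 3, with invariant factors (1,1,1).

The boundary map ∂_2: C_2 → C_1 maps a triangle to the signed sum of its edges. For instance
  ∂[1,2,3] = [2,3] − [1,3] + [1,2],
  ∂[0,1,2] = [1,2] − [0,2] + [0,1].
The resulting 6×4 matrix has rank 3, and its Smith normal form has invariant factors (1,1,1).

Now H_k = ker ∂_k / im ∂_{k+1}, so:

  H_0: rank C_0 − rank ∂_1 = 4 − 3 = 1, and the invariant factors of ∂_1 are all 1, so H_0 = Z.
  H_1: rank ker ∂_1 − rank ∂_2 = (6 − 3) − 3 = 0, and the invariant factors of ∂_2 are all 1, so H_1 = 0.
  H_2: rank ker ∂_2 − rank ∂_3 = (4 − 3) − 0 = 1, and there is no ∂_3, so H_2 = Z.

As a check, the Euler characteristic is 4 − 6 + 4 = 2, which agrees with 1 − 0 + 1 = 2.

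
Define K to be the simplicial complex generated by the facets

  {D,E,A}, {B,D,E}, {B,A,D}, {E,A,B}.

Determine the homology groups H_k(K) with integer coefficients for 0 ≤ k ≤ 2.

H_0 = Z,  H_1 = 0,  H_2 = Z.

Take the total order A < B < D < E on the vertex set. Then K (dimension 2) consists of the simplices:

  0-simplices (4): A, B, D, E
  1-simplices (6): AB, AD, AE, BD, BE, DE
  2-simplices (4): ABD, ABE, ADE, BDE

so the chain groups are C_0 ≅ Z^4, C_1 ≅ Z^6, C_2 ≅ Z^4.

The boundary map ∂_1: C_1 → C_0 is given by ∂[p,q] = [q] − [p]. For instance
  ∂DE = E − D.
The 4×6 boundary matrix has rank 3 and Smith normal form diag(1,1,1).

The boundary map ∂_2: C_2 → C_1 acts by ∂[p,q,r] = [q,r] − [p,r] + [p,q]. For instance
  ∂ABD = BD − AD + AB,
  ∂ABE = BE − AE + AB.
This gives a 6×4 integer matrix of rank 3; reducing to Smith normal form yields diagonal entries (1,1,1).

Now H_k = ker ∂_k / im ∂_{k+1}, so:

  H_0: rank C_0 − rank ∂_1 = 4 − 3 = 1, and the invariant factors of ∂_1 are all 1, so H_0 ≅ Z.
  H_1: rank ker ∂_1 − rank ∂_2 = (6 − 3) − 3 = 0, and the invariant factors of ∂_2 are all 1, so H_1 ≅ 0.
  H_2: rank ker ∂_2 − rank ∂_3 = (4 − 3) − 0 = 1, and there is no ∂_3, so H_2 ≅ Z.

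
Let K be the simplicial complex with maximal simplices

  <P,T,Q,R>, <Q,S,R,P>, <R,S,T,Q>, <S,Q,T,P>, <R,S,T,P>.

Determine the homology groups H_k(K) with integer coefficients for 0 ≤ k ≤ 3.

H_0 = Z,  H_1 = 0,  H_2 = 0,  H_3 = Z.

Take the total order P < Q < R < S < T on the vertex set. Then K (dimension 3) consists of the simplices:

  0-simplices (5): P, Q, R, S, T
  1-simplices (10): PQ, PR, PS, PT, QR, QS, QT, RS, RT, ST
  2-simplices (10): PQR, PQS, PQT, PRS, PRT, PST, QRS, QRT, QST, RST
  3-simplices (5): PQRS, PQRT, PQST, PRST, QRST

so the chain groups are C_0 ≅ Z^5, C_1 ≅ Z^10, C_2 ≅ Z^10, C_3 ≅ Z^5.

The boundary map ∂_1: C_1 → C_0 maps an edge to its endpoints' difference, ∂[p,q] = q − p.
As a 5×10 matrix over Z this has rank 4, with invariant factors (1,1,1,1).

The boundary map ∂_2: C_2 → C_1 maps a triangle to the signed sum of its edges. For instance
  ∂PQT = QT − PT + PQ,
  ∂QRT = RT − QT + QR.
As a 10×10 matrix over Z this has rank 6, with invariant factors (1,1,1,1,1,1).

∂_3: C_3 → C_2 sends each 3-simplex σ to the alternating sum Σ_i (−1)^i (σ with its i-th vertex removed). For instance
  ∂PQRT = QRT − PRT + PQT − PQR,
  ∂PQST = QST − PST + PQT − PQS.
As a 10×5 matrix over Z this has rank 4, with invariant factors (1,1,1,1).

Reading off H_k = ker ∂_k / im ∂_{k+1}:

  H_0: rank C_0 − rank ∂_1 = 5 − 4 = 1, and the invariant factors of ∂_1 are all 1, so H_0 ≅ Z.
  H_1: rank ker ∂_1 − rank ∂_2 = (10 − 4) − 6 = 0, and the invariant factors of ∂_2 are all 1, so H_1 ≅ 0.
  H_2: rank ker ∂_2 − rank ∂_3 = (10 − 6) − 4 = 0, and the invariant factors of ∂_3 are all 1, so H_2 ≅ 0.
  H_3: rank ker ∂_3 − rank ∂_4 = (5 − 4) − 0 = 1, and there is no ∂_4, so H_3 ≅ Z.

(K is a triangulation of the 3-sphere S^3.)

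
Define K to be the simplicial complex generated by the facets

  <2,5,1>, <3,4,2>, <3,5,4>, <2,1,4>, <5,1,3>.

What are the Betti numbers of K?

b_0 = 1, b_1 = 1, b_2 = 0.

Order the vertices as 1 < 2 < 3 < 4 < 5. Listing each simplex with vertices in this order, K has dimension 2 with simplices:

  0-simplices (5): [1], [2], [3], [4], [5]
  1-simplices (10): [1,2], [1,3], [1,4], [1,5], [2,3], [2,4], [2,5], [3,4], [3,5], [4,5]
  2-simplices (5): [1,2,4], [1,2,5], [1,3,5], [2,3,4], [3,4,5]

so the chain groups are C_0 ≅ Z^5, C_1 ≅ Z^10, C_2 ≅ Z^5.

The boundary map ∂_1: C_1 → C_0 is given by ∂[p,q] = [q] − [p].
This gives a 5×10 integer matrix of rank 4; reducing to Smith normal form yields diagonal entries (1,1,1,1).

The boundary map ∂_2: C_2 → C_1 sends each 2-simplex [p,q,r] to [q,r] − [p,r] + [p,q]. For instance
  ∂[1,2,4] = [2,4] − [1,4] + [1,2],
  ∂[3,4,5] = [4,5] − [3,5] + [3,4].
The 10×5 boundary matrix has rank 5 and Smith normal form diag(1,1,1,1,1).

Now H_k = ker ∂_k / im ∂_{k+1}, so:

  H_0: rank C_0 − rank ∂_1 = 5 − 4 = 1, and the invariant factors of ∂_1 are all 1, so H_0 = Z.
  H_1: rank ker ∂_1 − rank ∂_2 = (10 − 4) − 5 = 1, and the invariant factors of ∂_2 are all 1, so H_1 = Z.
  H_2: rank ker ∂_2 − rank ∂_3 = (5 − 5) − 0 = 0, and there is no ∂_3, so H_2 = 0.

As a check, the Euler characteristic is 5 − 10 + 5 = 0, which agrees with 1 − 1 + 0 = 0.

Hence the Betti numbers are b_0 = 1, b_1 = 1, b_2 = 0.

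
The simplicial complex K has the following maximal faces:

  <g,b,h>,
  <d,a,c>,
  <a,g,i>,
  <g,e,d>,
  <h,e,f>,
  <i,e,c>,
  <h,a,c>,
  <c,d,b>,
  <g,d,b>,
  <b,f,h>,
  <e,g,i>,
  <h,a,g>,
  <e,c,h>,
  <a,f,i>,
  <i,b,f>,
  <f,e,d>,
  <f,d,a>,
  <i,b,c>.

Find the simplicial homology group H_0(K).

H_0 ≅ Z.

K has 9 vertices, 27 edges, 18 triangles.
rank ∂_0 = 0, rank ∂_1 = 8 ⇒ b_0 = 9 − 0 − 8 = 1; all invariant factors of ∂_1 are 1 so no torsion. So H_0 ≅ Z.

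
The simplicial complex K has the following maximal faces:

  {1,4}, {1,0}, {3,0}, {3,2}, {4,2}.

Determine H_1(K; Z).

H_1 ≅ Z.

K has 5 vertices, 5 edges.
rank ∂_1 = 4, rank ∂_2 = 0 ⇒ b_1 = 5 − 4 − 0 = 1. So H_1 = Z.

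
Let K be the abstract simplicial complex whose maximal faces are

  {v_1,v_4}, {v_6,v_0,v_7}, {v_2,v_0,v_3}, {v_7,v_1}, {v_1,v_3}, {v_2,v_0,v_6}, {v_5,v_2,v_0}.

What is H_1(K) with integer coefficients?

Fix the vertex order v_0 < v_1 < v_2 < v_3 < v_4 < v_5 < v_6 < v_7 and write every simplex with vertices in increasing order. Then dim K = 2 and the simplices of K are:

  0-simplices (8): [v_0], [v_1], [v_2], [v_3], [v_4], [v_5], [v_6], [v_7]
  1-simplices (12): [v_0,v_2], [v_0,v_3], [v_0,v_5], [v_0,v_6], [v_0,v_7], [v_1,v_3], [v_1,v_4], [v_1,v_7], [v_2,v_3], [v_2,v_5], [v_2,v_6], [v_6,v_7]
  2-simplices (4): [v_0,v_2,v_3], [v_0,v_2,v_5], [v_0,v_2,v_6], [v_0,v_6,v_7]

Hence C_0 ≅ Z^8, C_1 ≅ Z^12, C_2 ≅ Z^4.

Boundary ∂_1: C_1 → C_0 is given by ∂[p,q] = [q] − [p].
The resulting 8×12 matrix has rank 7, and its Smith normal form has invariant factors (1,1,1,1,1,1,1).

The boundary map ∂_2: C_2 → C_1 acts by ∂[p,q,r] = [q,r] − [p,r] + [p,q]. For instance
  ∂[v_0,v_2,v_6] = [v_2,v_6] − [v_0,v_6] + [v_0,v_2],
  ∂[v_0,v_2,v_5] = [v_2,v_5] − [v_0,v_5] + [v_0,v_2].
This gives a 12×4 integer matrix of rank 4; reducing to Smith normal form yields diagonal entries (1,1,1,1).

Reading off H_k = ker ∂_k / im ∂_{k+1}:

  H_1: rank ker ∂_1 − rank ∂_2 = (12 − 7) − 4 = 1, and the invariant factors of ∂_2 are all 1, so H_1 ≅ Z.

H_1 ≅ Z.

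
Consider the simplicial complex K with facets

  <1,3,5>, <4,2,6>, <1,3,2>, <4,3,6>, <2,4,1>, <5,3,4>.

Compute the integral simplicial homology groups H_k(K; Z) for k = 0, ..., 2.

Order the vertices as 1 < 2 < 3 < 4 < 5 < 6. Listing each simplex with vertices in this order, K has dimension 2 with simplices:

  0-simplices (6): [1], [2], [3], [4], [5], [6]
  1-simplices (12): [1,2], [1,3], [1,4], [1,5], [2,3], [2,4], [2,6], [3,4], [3,5], [3,6], [4,5], [4,6]
  2-simplices (6): [1,2,3], [1,2,4], [1,3,5], [2,4,6], [3,4,5], [3,4,6]

giving chain groups C_0 ≅ Z^6, C_1 ≅ Z^12, C_2 ≅ Z^6.

The boundary map ∂_1: C_1 → C_0 maps an edge to its endpoints' difference, ∂[p,q] = q − p. For instance
  ∂[1,3] = [3] − [1].
As a 6×12 matrix over Z this has rank 5, with invariant factors (1,1,1,1,1).

∂_2: C_2 → C_1 acts by ∂[p,q,r] = [q,r] − [p,r] + [p,q]. For instance
  ∂[3,4,6] = [4,6] − [3,6] + [3,4],
  ∂[1,3,5] = [3,5] − [1,5] + [1,3].
The 12×6 boundary matrix has rank 6 and Smith normal form diag(1,1,1,1,1,1).

Reading off H_k = ker ∂_k / im ∂_{k+1}:

  H_0: rank C_0 − rank ∂_1 = 6 − 5 = 1, and the invariant factors of ∂_1 are all 1, so H_0 = Z.
  H_1: rank ker ∂_1 − rank ∂_2 = (12 − 5) − 6 = 1, and the invariant factors of ∂_2 are all 1, so H_1 = Z.
  H_2: rank ker ∂_2 − rank ∂_3 = (6 − 6) − 0 = 0, and there is no ∂_3, so H_2 = 0.

H_0 ≅ Z,  H_1 ≅ Z,  H_2 = 0.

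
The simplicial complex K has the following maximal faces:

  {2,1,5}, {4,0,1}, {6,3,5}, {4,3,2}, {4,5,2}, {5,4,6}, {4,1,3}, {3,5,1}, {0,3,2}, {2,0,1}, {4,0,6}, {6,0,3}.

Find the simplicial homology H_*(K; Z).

H_0 ≅ Z,  H_1 ≅ Z/2,  H_2 = 0.

Order the vertices as 0 < 1 < 2 < 3 < 4 < 5 < 6. Listing each simplex with vertices in this order, K has dimension 2 with simplices:

  0-simplices (7): [0], [1], [2], [3], [4], [5], [6]
  1-simplices (18): [0,1], [0,2], [0,3], [0,4], [0,6], [1,2], [1,3], [1,4], [1,5], [2,3], [2,4], [2,5], [3,4], [3,5], [3,6], [4,5], [4,6], [5,6]
  2-simplices (12): [0,1,2], [0,1,4], [0,2,3], [0,3,6], [0,4,6], [1,2,5], [1,3,4], [1,3,5], [2,3,4], [2,4,5], [3,5,6], [4,5,6]

so the chain groups are C_0 ≅ Z^7, C_1 ≅ Z^18, C_2 ≅ Z^12.

∂_1: C_1 → C_0 maps an edge to its endpoints' difference, ∂[p,q] = q − p. For instance
  ∂[2,5] = [5] − [2].
The 7×18 boundary matrix has rank 6 and Smith normal form diag(1,1,1,1,1,1).

The boundary map ∂_2: C_2 → C_1 maps a triangle to the signed sum of its edges. For instance
  ∂[4,5,6] = [5,6] − [4,6] + [4,5],
  ∂[1,2,5] = [2,5] − [1,5] + [1,2].
This gives a 18×12 integer matrix of rank 12; reducing to Smith normal form yields diagonal entries (1,1,1,1,1,1,1,1,1,1,1,2).

From H_k ≅ ker(∂_k) / im(∂_{k+1}) we obtain:

  H_0: rank C_0 − rank ∂_1 = 7 − 6 = 1, and the invariant factors of ∂_1 are all 1, so H_0 ≅ Z.
  H_1: rank ker ∂_1 − rank ∂_2 = (18 − 6) − 12 = 0, and ∂_2 has invariant factor 2 > 1, so H_1 ≅ Z/2.
  H_2: rank ker ∂_2 − rank ∂_3 = (12 − 12) − 0 = 0, and there is no ∂_3, so H_2 ≅ 0.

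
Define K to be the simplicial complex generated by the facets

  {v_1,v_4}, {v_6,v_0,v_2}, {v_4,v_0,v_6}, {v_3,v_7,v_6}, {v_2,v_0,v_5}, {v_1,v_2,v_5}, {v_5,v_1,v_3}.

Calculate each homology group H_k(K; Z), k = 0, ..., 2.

H_0 ≅ Z,  H_1 ≅ Z^2,  H_2 = 0.

Order the vertices as v_0 < v_1 < v_2 < v_3 < v_4 < v_5 < v_6 < v_7. Listing each simplex with vertices in this order, K has dimension 2 with simplices:

  0-simplices (8): [v_0], [v_1], [v_2], [v_3], [v_4], [v_5], [v_6], [v_7]
  1-simplices (15): (15 of them)
  2-simplices (6): [v_0,v_2,v_5], [v_0,v_2,v_6], [v_0,v_4,v_6], [v_1,v_2,v_5], [v_1,v_3,v_5], [v_3,v_6,v_7]

so the chain groups are C_0 ≅ Z^8, C_1 ≅ Z^15, C_2 ≅ Z^6.

The boundary map ∂_1: C_1 → C_0 maps an edge to its endpoints' difference, ∂[p,q] = q − p.
This gives a 8×15 integer matrix of rank 7; reducing to Smith normal form yields diagonal entries (1,1,1,1,1,1,1).

The boundary map ∂_2: C_2 → C_1 sends each 2-simplex [p,q,r] to [q,r] − [p,r] + [p,q]. For instance
  ∂[v_0,v_2,v_6] = [v_2,v_6] − [v_0,v_6] + [v_0,v_2],
  ∂[v_0,v_2,v_5] = [v_2,v_5] − [v_0,v_5] + [v_0,v_2].
The 15×6 boundary matrix has rank 6 and Smith normal form diag(1,1,1,1,1,1).

Now H_k = ker ∂_k / im ∂_{k+1}, so:

  H_0: rank C_0 − rank ∂_1 = 8 − 7 = 1, and the invariant factors of ∂_1 are all 1, so H_0 = Z.
  H_1: rank ker ∂_1 − rank ∂_2 = (15 − 7) − 6 = 2, and the invariant factors of ∂_2 are all 1, so H_1 = Z^2.
  H_2: rank ker ∂_2 − rank ∂_3 = (6 − 6) − 0 = 0, and there is no ∂_3, so H_2 = 0.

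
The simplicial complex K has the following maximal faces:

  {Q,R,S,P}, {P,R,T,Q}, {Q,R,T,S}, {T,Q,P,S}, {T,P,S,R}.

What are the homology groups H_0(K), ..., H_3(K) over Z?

H_0 ≅ Z,  H_1 = 0,  H_2 = 0,  H_3 ≅ Z.

Fix the vertex order P < Q < R < S < T and write every simplex with vertices in increasing order. Then dim K = 3 and the simplices of K are:

  0-simplices (5): P, Q, R, S, T
  1-simplices (10): PQ, PR, PS, PT, QR, QS, QT, RS, RT, ST
  2-simplices (10): PQR, PQS, PQT, PRS, PRT, PST, QRS, QRT, QST, RST
  3-simplices (5): PQRS, PQRT, PQST, PRST, QRST

Hence C_0 ≅ Z^5, C_1 ≅ Z^10, C_2 ≅ Z^10, C_3 ≅ Z^5.

∂_1: C_1 → C_0 sends each edge [p,q] (with p < q) to q − p.
The 5×10 boundary matrix has rank 4 and Smith normal form diag(1,1,1,1).

Boundary ∂_2: C_2 → C_1 sends each 2-simplex [p,q,r] to [q,r] − [p,r] + [p,q]. For instance
  ∂QRS = RS − QS + QR,
  ∂PQS = QS − PS + PQ.
This gives a 10×10 integer matrix of rank 6; reducing to Smith normal form yields diagonal entries (1,1,1,1,1,1).

The boundary map ∂_3: C_3 → C_2 sends each 3-simplex σ to the alternating sum Σ_i (−1)^i (σ with its i-th vertex removed). For instance
  ∂PQRS = QRS − PRS + PQS − PQR,
  ∂PQRT = QRT − PRT + PQT − PQR.
As a 10×5 matrix over Z this has rank 4, with invariant factors (1,1,1,1).

Computing H_k = (kernel of ∂_k) / (image of ∂_{k+1}):

  H_0: rank C_0 − rank ∂_1 = 5 − 4 = 1, and the invariant factors of ∂_1 are all 1, so H_0 = Z.
  H_1: rank ker ∂_1 − rank ∂_2 = (10 − 4) − 6 = 0, and the invariant factors of ∂_2 are all 1, so H_1 = 0.
  H_2: rank ker ∂_2 − rank ∂_3 = (10 − 6) − 4 = 0, and the invariant factors of ∂_3 are all 1, so H_2 = 0.
  H_3: rank ker ∂_3 − rank ∂_4 = (5 − 4) − 0 = 1, and there is no ∂_4, so H_3 = Z.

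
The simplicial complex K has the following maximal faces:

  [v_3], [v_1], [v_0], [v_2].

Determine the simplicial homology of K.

Fix the vertex order v_0 < v_1 < v_2 < v_3 and write every simplex with vertices in increasing order. Then dim K = 0 and the simplices of K are:

  0-simplices (4): [v_0], [v_1], [v_2], [v_3]

giving chain groups C_0 ≅ Z^4.

Reading off H_k = ker ∂_k / im ∂_{k+1}:

  H_0: rank C_0 − rank ∂_1 = 4 − 0 = 4, and there is no ∂_1, so H_0 = Z^4.

H_0 = Z^4.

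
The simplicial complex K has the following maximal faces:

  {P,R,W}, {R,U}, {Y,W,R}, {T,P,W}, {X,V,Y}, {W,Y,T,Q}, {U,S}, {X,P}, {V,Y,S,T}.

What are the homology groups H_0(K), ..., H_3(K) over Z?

H_0 ≅ Z,  H_1 ≅ Z^2,  H_2 = 0,  H_3 = 0.

Take the total order P < Q < R < S < T < U < V < W < X < Y on the vertex set. Then K (dimension 3) consists of the simplices:

  0-simplices (10): P, Q, R, S, T, U, V, W, X, Y
  1-simplices (21): PR, PT, PW, PX, QT, QW, QY, RU, RW, RY, ST, SU, SV, SY, TV, TW, TY, VX, VY, WY, XY
  2-simplices (12): PRW, PTW, QTW, QTY, QWY, RWY, STV, STY, SVY, TVY, TWY, VXY
  3-simplices (2): QTWY, STVY

giving chain groups C_0 ≅ Z^10, C_1 ≅ Z^21, C_2 ≅ Z^12, C_3 ≅ Z^2.

∂_1: C_1 → C_0 is given by ∂[p,q] = [q] − [p]. For instance
  ∂PW = W − P.
The 10×21 boundary matrix has rank 9 and Smith normal form diag(1,1,1,1,1,1,1,1,1).

∂_2: C_2 → C_1 maps a triangle to the signed sum of its edges. For instance
  ∂PRW = RW − PW + PR,
  ∂RWY = WY − RY + RW.
As a 21×12 matrix over Z this has rank 10, with invariant factors (1,1,1,1,1,1,1,1,1,1).

Boundary ∂_3: C_3 → C_2 sends each 3-simplex σ to the alternating sum Σ_i (−1)^i (σ with its i-th vertex removed). For instance
  ∂STVY = TVY − SVY + STY − STV,
  ∂QTWY = TWY − QWY + QTY − QTW.
As a 12×2 matrix over Z this has rank 2, with invariant factors (1,1).

From H_k ≅ ker(∂_k) / im(∂_{k+1}) we obtain:

  H_0: rank C_0 − rank ∂_1 = 10 − 9 = 1, and the invariant factors of ∂_1 are all 1, so H_0 ≅ Z.
  H_1: rank ker ∂_1 − rank ∂_2 = (21 − 9) − 10 = 2, and the invariant factors of ∂_2 are all 1, so H_1 ≅ Z^2.
  H_2: rank ker ∂_2 − rank ∂_3 = (12 − 10) − 2 = 0, and the invariant factors of ∂_3 are all 1, so H_2 ≅ 0.
  H_3: rank ker ∂_3 − rank ∂_4 = (2 − 2) − 0 = 0, and there is no ∂_4, so H_3 ≅ 0.

As a check, the Euler characteristic is 10 − 21 + 12 − 2 = -1, which agrees with 1 − 2 + 0 − 0 = -1.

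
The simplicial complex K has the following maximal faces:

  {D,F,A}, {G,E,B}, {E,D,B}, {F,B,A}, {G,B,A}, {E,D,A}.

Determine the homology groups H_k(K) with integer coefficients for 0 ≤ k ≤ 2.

H_0 ≅ Z,  H_1 ≅ Z,  H_2 = 0.

Fix the vertex order A < B < D < E < F < G and write every simplex with vertices in increasing order. Then dim K = 2 and the simplices of K are:

  0-simplices (6): A, B, D, E, F, G
  1-simplices (12): AB, AD, AE, AF, AG, BD, BE, BF, BG, DE, DF, EG
  2-simplices (6): ABF, ABG, ADE, ADF, BDE, BEG

Hence C_0 ≅ Z^6, C_1 ≅ Z^12, C_2 ≅ Z^6.

∂_1: C_1 → C_0 maps an edge to its endpoints' difference, ∂[p,q] = q − p. For instance
  ∂BD = D − B.
The resulting 6×12 matrix has rank 5, and its Smith normal form has invariant factors (1,1,1,1,1).

∂_2: C_2 → C_1 sends each 2-simplex [p,q,r] to [q,r] − [p,r] + [p,q]. For instance
  ∂ABG = BG − AG + AB,
  ∂BEG = EG − BG + BE.
As a 12×6 matrix over Z this has rank 6, with invariant factors (1,1,1,1,1,1).

Now H_k = ker ∂_k / im ∂_{k+1}, so:

  H_0: rank C_0 − rank ∂_1 = 6 − 5 = 1, and the invariant factors of ∂_1 are all 1, so H_0 = Z.
  H_1: rank ker ∂_1 − rank ∂_2 = (12 − 5) − 6 = 1, and the invariant factors of ∂_2 are all 1, so H_1 = Z.
  H_2: rank ker ∂_2 − rank ∂_3 = (6 − 6) − 0 = 0, and there is no ∂_3, so H_2 = 0.

As a check, the Euler characteristic is 6 − 12 + 6 = 0, which agrees with 1 − 1 + 0 = 0.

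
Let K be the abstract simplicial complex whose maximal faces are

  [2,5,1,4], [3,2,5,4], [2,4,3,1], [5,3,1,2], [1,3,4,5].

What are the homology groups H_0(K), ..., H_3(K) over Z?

H_0 ≅ Z,  H_1 = 0,  H_2 = 0,  H_3 ≅ Z.

K has 5 vertices, 10 edges, 10 triangles, 5 3-simplices.
rank ∂_0 = 0, rank ∂_1 = 4 ⇒ b_0 = 5 − 0 − 4 = 1; all invariant factors of ∂_1 are 1 so no torsion. So H_0 ≅ Z.
rank ∂_1 = 4, rank ∂_2 = 6 ⇒ b_1 = 10 − 4 − 6 = 0; all invariant factors of ∂_2 are 1 so no torsion. So H_1 ≅ 0.
rank ∂_2 = 6, rank ∂_3 = 4 ⇒ b_2 = 10 − 6 − 4 = 0; all invariant factors of ∂_3 are 1 so no torsion. So H_2 ≅ 0.
rank ∂_3 = 4, rank ∂_4 = 0 ⇒ b_3 = 5 − 4 − 0 = 1. So H_3 ≅ Z.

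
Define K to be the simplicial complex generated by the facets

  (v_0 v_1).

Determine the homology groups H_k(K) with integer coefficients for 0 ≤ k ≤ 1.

Order the vertices as v_0 < v_1. Listing each simplex with vertices in this order, K has dimension 1 with simplices:

  0-simplices (2): [v_0], [v_1]
  1-simplices (1): [v_0,v_1]

so the chain groups are C_0 ≅ Z^2, C_1 ≅ Z^1.

∂_1: C_1 → C_0 is given by ∂[p,q] = [q] − [p].
As a 2×1 matrix over Z this has rank 1, with invariant factors (1).

Computing H_k = (kernel of ∂_k) / (image of ∂_{k+1}):

  H_0: rank C_0 − rank ∂_1 = 2 − 1 = 1, and the invariant factors of ∂_1 are all 1, so H_0 ≅ Z.
  H_1: rank ker ∂_1 − rank ∂_2 = (1 − 1) − 0 = 0, and there is no ∂_2, so H_1 ≅ 0.

As a check, the Euler characteristic is 2 − 1 = 1, which agrees with 1 − 0 = 1.

H_0 ≅ Z,  H_1 = 0.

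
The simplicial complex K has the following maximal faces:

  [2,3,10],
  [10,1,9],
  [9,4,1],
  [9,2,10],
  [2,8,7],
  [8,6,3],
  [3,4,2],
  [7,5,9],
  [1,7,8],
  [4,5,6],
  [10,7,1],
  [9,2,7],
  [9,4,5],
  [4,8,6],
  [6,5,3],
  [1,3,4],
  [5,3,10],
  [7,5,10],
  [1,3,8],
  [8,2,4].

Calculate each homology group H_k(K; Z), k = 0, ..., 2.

We work with the vertex ordering 1 < 2 < 3 < 4 < 5 < 6 < 7 < 8 < 9 < 10. The simplices of K, each written with vertices in increasing order, are:

  0-simplices (10): [1], [2], [3], [4], [5], [6], [7], [8], [9], [10]
  1-simplices (30): (30 of them)
  2-simplices (20): (20 of them)

Hence C_0 ≅ Z^10, C_1 ≅ Z^30, C_2 ≅ Z^20.

Boundary ∂_1: C_1 → C_0 maps an edge to its endpoints' difference, ∂[p,q] = q − p. For instance
  ∂[6,8] = [8] − [6].
The resulting 10×30 matrix has rank 9, and its Smith normal form has invariant factors (1,1,1,1,1,1,1,1,1).

Boundary ∂_2: C_2 → C_1 maps a triangle to the signed sum of its edges. For instance
  ∂[5,7,10] = [7,10] − [5,10] + [5,7],
  ∂[3,5,10] = [5,10] − [3,10] + [3,5].
This gives a 30×20 integer matrix of rank 20; reducing to Smith normal form yields diagonal entries (1,1,1,1,1,1,1,1,1,1,1,1,1,1,1,1,1,1,1,2).

Reading off H_k = ker ∂_k / im ∂_{k+1}:

  H_0: rank C_0 − rank ∂_1 = 10 − 9 = 1, and the invariant factors of ∂_1 are all 1, so H_0 = Z.
  H_1: rank ker ∂_1 − rank ∂_2 = (30 − 9) − 20 = 1, and ∂_2 has invariant factor 2 > 1, so H_1 = Z ⊕ Z/2.
  H_2: rank ker ∂_2 − rank ∂_3 = (20 − 20) − 0 = 0, and there is no ∂_3, so H_2 = 0.

(K is a triangulation of the Klein bottle.)

H_0 ≅ Z,  H_1 ≅ Z ⊕ Z/2,  H_2 = 0.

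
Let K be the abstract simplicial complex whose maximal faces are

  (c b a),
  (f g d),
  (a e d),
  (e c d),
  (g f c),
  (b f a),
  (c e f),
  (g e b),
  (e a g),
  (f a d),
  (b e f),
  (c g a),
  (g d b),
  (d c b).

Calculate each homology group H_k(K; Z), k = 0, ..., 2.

H_0 = Z,  H_1 = Z^2,  H_2 = Z.

Take the total order a < b < c < d < e < f < g on the vertex set. Then K (dimension 2) consists of the simplices:

  0-simplices (7): a, b, c, d, e, f, g
  1-simplices (21): ab, ac, ad, ae, af, ag, bc, bd, be, bf, bg, cd, ce, cf, cg, de, df, dg, ef, eg, fg
  2-simplices (14): abc, abf, acg, ade, adf, aeg, bcd, bdg, bef, beg, cde, cef, cfg, dfg

Hence C_0 ≅ Z^7, C_1 ≅ Z^21, C_2 ≅ Z^14.

The boundary map ∂_1: C_1 → C_0 sends each edge [p,q] (with p < q) to q − p. For instance
  ∂df = f − d.
The 7×21 boundary matrix has rank 6 and Smith normal form diag(1,1,1,1,1,1).

The boundary map ∂_2: C_2 → C_1 sends each 2-simplex [p,q,r] to [q,r] − [p,r] + [p,q]. For instance
  ∂abc = bc − ac + ab,
  ∂bef = ef − bf + be.
This gives a 21×14 integer matrix of rank 13; reducing to Smith normal form yields diagonal entries (1,1,1,1,1,1,1,1,1,1,1,1,1).

Now H_k = ker ∂_k / im ∂_{k+1}, so:

  H_0: rank C_0 − rank ∂_1 = 7 − 6 = 1, and the invariant factors of ∂_1 are all 1, so H_0 ≅ Z.
  H_1: rank ker ∂_1 − rank ∂_2 = (21 − 6) − 13 = 2, and the invariant factors of ∂_2 are all 1, so H_1 ≅ Z^2.
  H_2: rank ker ∂_2 − rank ∂_3 = (14 − 13) − 0 = 1, and there is no ∂_3, so H_2 ≅ Z.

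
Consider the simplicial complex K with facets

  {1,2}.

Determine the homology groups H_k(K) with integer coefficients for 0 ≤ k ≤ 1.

H_0 = Z,  H_1 = 0.

Take the total order 1 < 2 on the vertex set. Then K (dimension 1) consists of the simplices:

  0-simplices (2): [1], [2]
  1-simplices (1): [1,2]

so the chain groups are C_0 ≅ Z^2, C_1 ≅ Z^1.

∂_1: C_1 → C_0 sends each edge [p,q] (with p < q) to q − p. For instance
  ∂[1,2] = [2] − [1].
This gives a 2×1 integer matrix of rank 1; reducing to Smith normal form yields diagonal entries (1).

Reading off H_k = ker ∂_k / im ∂_{k+1}:

  H_0: rank C_0 − rank ∂_1 = 2 − 1 = 1, and the invariant factors of ∂_1 are all 1, so H_0 = Z.
  H_1: rank ker ∂_1 − rank ∂_2 = (1 − 1) − 0 = 0, and there is no ∂_2, so H_1 = 0.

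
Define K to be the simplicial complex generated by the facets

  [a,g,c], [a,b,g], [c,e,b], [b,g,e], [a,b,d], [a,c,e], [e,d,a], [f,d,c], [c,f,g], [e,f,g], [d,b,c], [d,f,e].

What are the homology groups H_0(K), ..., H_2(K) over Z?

H_0 = Z,  H_1 = Z_2,  H_2 = 0.

We work with the vertex ordering a < b < c < d < e < f < g. The simplices of K, each written with vertices in increasing order, are:

  0-simplices (7): a, b, c, d, e, f, g
  1-simplices (18): ab, ac, ad, ae, ag, bc, bd, be, bg, cd, ce, cf, cg, de, df, ef, eg, fg
  2-simplices (12): abd, abg, ace, acg, ade, bcd, bce, beg, cdf, cfg, def, efg

Hence C_0 ≅ Z^7, C_1 ≅ Z^18, C_2 ≅ Z^12.

Boundary ∂_1: C_1 → C_0 maps an edge to its endpoints' difference, ∂[p,q] = q − p. For instance
  ∂cf = f − c.
The resulting 7×18 matrix has rank 6, and its Smith normal form has invariant factors (1,1,1,1,1,1).

∂_2: C_2 → C_1 sends each 2-simplex [p,q,r] to [q,r] − [p,r] + [p,q]. For instance
  ∂bcd = cd − bd + bc,
  ∂acg = cg − ag + ac.
As a 18×12 matrix over Z this has rank 12, with invariant factors (1,1,1,1,1,1,1,1,1,1,1,2).

Now H_k = ker ∂_k / im ∂_{k+1}, so:

  H_0: rank C_0 − rank ∂_1 = 7 − 6 = 1, and the invariant factors of ∂_1 are all 1, so H_0 = Z.
  H_1: rank ker ∂_1 − rank ∂_2 = (18 − 6) − 12 = 0, and ∂_2 has invariant factor 2 > 1, so H_1 = Z_2.
  H_2: rank ker ∂_2 − rank ∂_3 = (12 − 12) − 0 = 0, and there is no ∂_3, so H_2 = 0.

(K is a triangulation of the real projective plane RP^2.)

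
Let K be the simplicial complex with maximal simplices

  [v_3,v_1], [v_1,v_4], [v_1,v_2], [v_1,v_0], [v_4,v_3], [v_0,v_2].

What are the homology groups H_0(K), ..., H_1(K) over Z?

Fix the vertex order v_0 < v_1 < v_2 < v_3 < v_4 and write every simplex with vertices in increasing order. Then dim K = 1 and the simplices of K are:

  0-simplices (5): [v_0], [v_1], [v_2], [v_3], [v_4]
  1-simplices (6): [v_0,v_1], [v_0,v_2], [v_1,v_2], [v_1,v_3], [v_1,v_4], [v_3,v_4]

so the chain groups are C_0 ≅ Z^5, C_1 ≅ Z^6.

∂_1: C_1 → C_0 sends each edge [p,q] (with p < q) to q − p.
The resulting 5×6 matrix has rank 4, and its Smith normal form has invariant factors (1,1,1,1).

Reading off H_k = ker ∂_k / im ∂_{k+1}:

  H_0: rank C_0 − rank ∂_1 = 5 − 4 = 1, and the invariant factors of ∂_1 are all 1, so H_0 = Z.
  H_1: rank ker ∂_1 − rank ∂_2 = (6 − 4) − 0 = 2, and there is no ∂_2, so H_1 = Z^2.

As a check, the Euler characteristic is 5 − 6 = -1, which agrees with 1 − 2 = -1.

H_0 ≅ Z,  H_1 ≅ Z^2.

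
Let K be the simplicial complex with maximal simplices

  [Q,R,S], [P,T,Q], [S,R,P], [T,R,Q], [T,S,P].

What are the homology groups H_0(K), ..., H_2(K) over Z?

H_0 = Z,  H_1 = Z,  H_2 = 0.

K has 5 vertices, 10 edges, 5 triangles.
rank ∂_0 = 0, rank ∂_1 = 4 ⇒ b_0 = 5 − 0 − 4 = 1; all invariant factors of ∂_1 are 1 so no torsion. So H_0 ≅ Z.
rank ∂_1 = 4, rank ∂_2 = 5 ⇒ b_1 = 10 − 4 − 5 = 1; all invariant factors of ∂_2 are 1 so no torsion. So H_1 ≅ Z.
rank ∂_2 = 5, rank ∂_3 = 0 ⇒ b_2 = 5 − 5 − 0 = 0. So H_2 ≅ 0.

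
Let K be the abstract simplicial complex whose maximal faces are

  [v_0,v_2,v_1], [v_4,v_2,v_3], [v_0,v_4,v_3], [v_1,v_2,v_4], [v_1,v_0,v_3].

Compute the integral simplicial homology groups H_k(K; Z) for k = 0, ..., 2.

Order the vertices as v_0 < v_1 < v_2 < v_3 < v_4. Listing each simplex with vertices in this order, K has dimension 2 with simplices:

  0-simplices (5): [v_0], [v_1], [v_2], [v_3], [v_4]
  1-simplices (10): [v_0,v_1], [v_0,v_2], [v_0,v_3], [v_0,v_4], [v_1,v_2], [v_1,v_3], [v_1,v_4], [v_2,v_3], [v_2,v_4], [v_3,v_4]
  2-simplices (5): [v_0,v_1,v_2], [v_0,v_1,v_3], [v_0,v_3,v_4], [v_1,v_2,v_4], [v_2,v_3,v_4]

giving chain groups C_0 ≅ Z^5, C_1 ≅ Z^10, C_2 ≅ Z^5.

The boundary map ∂_1: C_1 → C_0 is given by ∂[p,q] = [q] − [p].
As a 5×10 matrix over Z this has rank 4, with invariant factors (1,1,1,1).

Boundary ∂_2: C_2 → C_1 sends each 2-simplex [p,q,r] to [q,r] − [p,r] + [p,q]. For instance
  ∂[v_0,v_3,v_4] = [v_3,v_4] − [v_0,v_4] + [v_0,v_3],
  ∂[v_2,v_3,v_4] = [v_3,v_4] − [v_2,v_4] + [v_2,v_3].
This gives a 10×5 integer matrix of rank 5; reducing to Smith normal form yields diagonal entries (1,1,1,1,1).

Now H_k = ker ∂_k / im ∂_{k+1}, so:

  H_0: rank C_0 − rank ∂_1 = 5 − 4 = 1, and the invariant factors of ∂_1 are all 1, so H_0 ≅ Z.
  H_1: rank ker ∂_1 − rank ∂_2 = (10 − 4) − 5 = 1, and the invariant factors of ∂_2 are all 1, so H_1 ≅ Z.
  H_2: rank ker ∂_2 − rank ∂_3 = (5 − 5) − 0 = 0, and there is no ∂_3, so H_2 ≅ 0.

H_0 = Z,  H_1 = Z,  H_2 = 0.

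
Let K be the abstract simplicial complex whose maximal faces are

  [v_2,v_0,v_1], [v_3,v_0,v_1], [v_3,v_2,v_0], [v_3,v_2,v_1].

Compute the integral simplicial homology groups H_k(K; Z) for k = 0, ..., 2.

We work with the vertex ordering v_0 < v_1 < v_2 < v_3. The simplices of K, each written with vertices in increasing order, are:

  0-simplices (4): [v_0], [v_1], [v_2], [v_3]
  1-simplices (6): [v_0,v_1], [v_0,v_2], [v_0,v_3], [v_1,v_2], [v_1,v_3], [v_2,v_3]
  2-simplices (4): [v_0,v_1,v_2], [v_0,v_1,v_3], [v_0,v_2,v_3], [v_1,v_2,v_3]

giving chain groups C_0 ≅ Z^4, C_1 ≅ Z^6, C_2 ≅ Z^4.

The boundary map ∂_1: C_1 → C_0 maps an edge to its endpoints' difference, ∂[p,q] = q − p. For instance
  ∂[v_0,v_3] = [v_3] − [v_0].
As a 4×6 matrix over Z this has rank 3, with invariant factors (1,1,1).

∂_2: C_2 → C_1 sends each 2-simplex [p,q,r] to [q,r] − [p,r] + [p,q]. For instance
  ∂[v_1,v_2,v_3] = [v_2,v_3] − [v_1,v_3] + [v_1,v_2],
  ∂[v_0,v_1,v_2] = [v_1,v_2] − [v_0,v_2] + [v_0,v_1].
As a 6×4 matrix over Z this has rank 3, with invariant factors (1,1,1).

Now H_k = ker ∂_k / im ∂_{k+1}, so:

  H_0: rank C_0 − rank ∂_1 = 4 − 3 = 1, and the invariant factors of ∂_1 are all 1, so H_0 ≅ Z.
  H_1: rank ker ∂_1 − rank ∂_2 = (6 − 3) − 3 = 0, and the invariant factors of ∂_2 are all 1, so H_1 ≅ 0.
  H_2: rank ker ∂_2 − rank ∂_3 = (4 − 3) − 0 = 1, and there is no ∂_3, so H_2 ≅ Z.

H_0 = Z,  H_1 = 0,  H_2 = Z.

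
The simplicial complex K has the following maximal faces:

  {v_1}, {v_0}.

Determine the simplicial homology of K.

H_0 = Z^2.

Order the vertices as v_0 < v_1. Listing each simplex with vertices in this order, K has dimension 0 with simplices:

  0-simplices (2): [v_0], [v_1]

so the chain groups are C_0 ≅ Z^2.

Computing H_k = (kernel of ∂_k) / (image of ∂_{k+1}):

  H_0: rank C_0 − rank ∂_1 = 2 − 0 = 2, and there is no ∂_1, so H_0 = Z^2.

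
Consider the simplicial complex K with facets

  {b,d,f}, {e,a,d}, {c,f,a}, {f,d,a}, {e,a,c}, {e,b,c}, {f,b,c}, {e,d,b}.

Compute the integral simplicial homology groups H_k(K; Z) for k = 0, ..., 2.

H_0 = Z,  H_1 = 0,  H_2 = Z.

Order the vertices as a < b < c < d < e < f. Listing each simplex with vertices in this order, K has dimension 2 with simplices:

  0-simplices (6): a, b, c, d, e, f
  1-simplices (12): ac, ad, ae, af, bc, bd, be, bf, ce, cf, de, df
  2-simplices (8): ace, acf, ade, adf, bce, bcf, bde, bdf

giving chain groups C_0 ≅ Z^6, C_1 ≅ Z^12, C_2 ≅ Z^8.

∂_1: C_1 → C_0 is given by ∂[p,q] = [q] − [p]. For instance
  ∂ce = e − c.
As a 6×12 matrix over Z this has rank 5, with invariant factors (1,1,1,1,1).

The boundary map ∂_2: C_2 → C_1 sends each 2-simplex [p,q,r] to [q,r] − [p,r] + [p,q]. For instance
  ∂bce = ce − be + bc,
  ∂bcf = cf − bf + bc.
The resulting 12×8 matrix has rank 7, and its Smith normal form has invariant factors (1,1,1,1,1,1,1).

Computing H_k = (kernel of ∂_k) / (image of ∂_{k+1}):

  H_0: rank C_0 − rank ∂_1 = 6 − 5 = 1, and the invariant factors of ∂_1 are all 1, so H_0 = Z.
  H_1: rank ker ∂_1 − rank ∂_2 = (12 − 5) − 7 = 0, and the invariant factors of ∂_2 are all 1, so H_1 = 0.
  H_2: rank ker ∂_2 − rank ∂_3 = (8 − 7) − 0 = 1, and there is no ∂_3, so H_2 = Z.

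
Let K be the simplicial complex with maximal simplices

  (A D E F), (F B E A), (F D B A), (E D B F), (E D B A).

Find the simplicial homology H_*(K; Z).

We work with the vertex ordering A < B < D < E < F. The simplices of K, each written with vertices in increasing order, are:

  0-simplices (5): A, B, D, E, F
  1-simplices (10): AB, AD, AE, AF, BD, BE, BF, DE, DF, EF
  2-simplices (10): ABD, ABE, ABF, ADE, ADF, AEF, BDE, BDF, BEF, DEF
  3-simplices (5): ABDE, ABDF, ABEF, ADEF, BDEF

Hence C_0 ≅ Z^5, C_1 ≅ Z^10, C_2 ≅ Z^10, C_3 ≅ Z^5.

The boundary map ∂_1: C_1 → C_0 is given by ∂[p,q] = [q] − [p]. For instance
  ∂AB = B − A.
This gives a 5×10 integer matrix of rank 4; reducing to Smith normal form yields diagonal entries (1,1,1,1).

Boundary ∂_2: C_2 → C_1 sends each 2-simplex [p,q,r] to [q,r] − [p,r] + [p,q]. For instance
  ∂ADF = DF − AF + AD,
  ∂ABE = BE − AE + AB.
As a 10×10 matrix over Z this has rank 6, with invariant factors (1,1,1,1,1,1).

∂_3: C_3 → C_2 sends each 3-simplex σ to the alternating sum Σ_i (−1)^i (σ with its i-th vertex removed). For instance
  ∂BDEF = DEF − BEF + BDF − BDE,
  ∂ABDF = BDF − ADF + ABF − ABD.
As a 10×5 matrix over Z this has rank 4, with invariant factors (1,1,1,1).

From H_k ≅ ker(∂_k) / im(∂_{k+1}) we obtain:

  H_0: rank C_0 − rank ∂_1 = 5 − 4 = 1, and the invariant factors of ∂_1 are all 1, so H_0 ≅ Z.
  H_1: rank ker ∂_1 − rank ∂_2 = (10 − 4) − 6 = 0, and the invariant factors of ∂_2 are all 1, so H_1 ≅ 0.
  H_2: rank ker ∂_2 − rank ∂_3 = (10 − 6) − 4 = 0, and the invariant factors of ∂_3 are all 1, so H_2 ≅ 0.
  H_3: rank ker ∂_3 − rank ∂_4 = (5 − 4) − 0 = 1, and there is no ∂_4, so H_3 ≅ Z.

As a check, the Euler characteristic is 5 − 10 + 10 − 5 = 0, which agrees with 1 − 0 + 0 − 1 = 0.

H_0 = Z,  H_1 = 0,  H_2 = 0,  H_3 = Z.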